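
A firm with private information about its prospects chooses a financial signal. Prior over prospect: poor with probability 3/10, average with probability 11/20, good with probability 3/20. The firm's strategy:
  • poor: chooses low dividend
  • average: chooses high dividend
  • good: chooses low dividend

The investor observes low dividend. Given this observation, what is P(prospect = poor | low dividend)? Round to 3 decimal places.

P(low dividend) = (3/10)·1 + (11/20)·0 + (3/20)·1 = 9/20
P(poor | low dividend) = ((3/10)·1) / (9/20) = (3/10) / (9/20) = 2/3

0.667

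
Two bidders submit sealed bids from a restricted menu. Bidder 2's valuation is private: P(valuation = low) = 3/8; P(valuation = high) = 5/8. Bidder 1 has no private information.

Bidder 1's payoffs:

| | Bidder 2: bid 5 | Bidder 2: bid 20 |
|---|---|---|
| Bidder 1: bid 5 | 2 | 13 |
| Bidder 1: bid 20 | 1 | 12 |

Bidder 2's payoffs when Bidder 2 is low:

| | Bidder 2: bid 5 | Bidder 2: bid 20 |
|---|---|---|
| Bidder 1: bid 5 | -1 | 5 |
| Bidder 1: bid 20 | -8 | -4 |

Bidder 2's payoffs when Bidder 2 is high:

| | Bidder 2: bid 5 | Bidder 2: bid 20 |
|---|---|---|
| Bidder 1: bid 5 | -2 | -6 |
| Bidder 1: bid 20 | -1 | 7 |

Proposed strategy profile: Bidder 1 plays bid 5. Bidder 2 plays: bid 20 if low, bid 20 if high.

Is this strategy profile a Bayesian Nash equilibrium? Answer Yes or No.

A profile is a BNE iff every type of every player is best-responding given beliefs about the other side.
Bidder 1 plays bid 5: E[bid 5] = 3/8·(13) + 5/8·(13) = 13; E[bid 20] = 12. Best-responding. ✓
Bidder 2 (valuation low), facing bid 5: bid 5 gives -1, bid 20 gives 5. Proposed bid 20 is best. ✓
Bidder 2 (valuation high), facing bid 5: bid 5 gives -2, bid 20 gives -6. Proposed bid 20 is not best — profitable deviation exists. ✗

No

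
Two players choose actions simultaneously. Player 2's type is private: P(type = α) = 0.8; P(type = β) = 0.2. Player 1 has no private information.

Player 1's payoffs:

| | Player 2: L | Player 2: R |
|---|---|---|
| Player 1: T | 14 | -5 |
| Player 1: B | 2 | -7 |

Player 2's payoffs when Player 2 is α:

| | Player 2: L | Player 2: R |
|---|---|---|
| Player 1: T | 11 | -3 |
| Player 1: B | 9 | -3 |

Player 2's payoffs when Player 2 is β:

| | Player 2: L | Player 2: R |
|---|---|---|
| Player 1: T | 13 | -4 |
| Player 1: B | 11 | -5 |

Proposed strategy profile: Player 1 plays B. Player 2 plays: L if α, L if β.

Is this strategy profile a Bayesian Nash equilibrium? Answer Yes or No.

A profile is a BNE iff every type of every player is best-responding given beliefs about the other side.
Player 1 plays B: E[B] = 0.8·(2) + 0.2·(2) = 2; E[T] = 14. Not best-responding. ✗
Player 2 (type α), facing B: L gives 9, R gives -3. Proposed L is best. ✓
Player 2 (type β), facing B: L gives 11, R gives -5. Proposed L is best. ✓

No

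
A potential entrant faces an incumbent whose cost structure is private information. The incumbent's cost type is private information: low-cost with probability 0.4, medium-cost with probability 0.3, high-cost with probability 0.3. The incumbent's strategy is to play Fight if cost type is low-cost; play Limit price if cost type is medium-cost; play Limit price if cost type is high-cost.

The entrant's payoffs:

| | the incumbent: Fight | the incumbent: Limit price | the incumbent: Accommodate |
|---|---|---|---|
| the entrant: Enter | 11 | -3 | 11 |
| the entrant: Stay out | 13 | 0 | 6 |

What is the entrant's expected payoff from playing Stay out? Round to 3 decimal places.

Take the expectation over the incumbent's cost type, weighting each type's action by its prior probability.
E[Stay out] = 0.4·13 + 0.3·0 + 0.3·0 = 5.2 + 0 + 0 = 5.2

5.200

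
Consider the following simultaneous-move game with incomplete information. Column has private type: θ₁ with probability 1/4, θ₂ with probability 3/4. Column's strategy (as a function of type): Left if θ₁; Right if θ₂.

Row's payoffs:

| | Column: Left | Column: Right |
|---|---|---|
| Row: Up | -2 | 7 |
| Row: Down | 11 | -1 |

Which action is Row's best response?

Up

Compute Row's expected payoff for each action, taking the expectation over Column's type.
E[Up] = 1/4·(-2) + 3/4·(7) = 19/4
E[Down] = 1/4·(11) + 3/4·(-1) = 2
Best response: Up (19/4 is the largest).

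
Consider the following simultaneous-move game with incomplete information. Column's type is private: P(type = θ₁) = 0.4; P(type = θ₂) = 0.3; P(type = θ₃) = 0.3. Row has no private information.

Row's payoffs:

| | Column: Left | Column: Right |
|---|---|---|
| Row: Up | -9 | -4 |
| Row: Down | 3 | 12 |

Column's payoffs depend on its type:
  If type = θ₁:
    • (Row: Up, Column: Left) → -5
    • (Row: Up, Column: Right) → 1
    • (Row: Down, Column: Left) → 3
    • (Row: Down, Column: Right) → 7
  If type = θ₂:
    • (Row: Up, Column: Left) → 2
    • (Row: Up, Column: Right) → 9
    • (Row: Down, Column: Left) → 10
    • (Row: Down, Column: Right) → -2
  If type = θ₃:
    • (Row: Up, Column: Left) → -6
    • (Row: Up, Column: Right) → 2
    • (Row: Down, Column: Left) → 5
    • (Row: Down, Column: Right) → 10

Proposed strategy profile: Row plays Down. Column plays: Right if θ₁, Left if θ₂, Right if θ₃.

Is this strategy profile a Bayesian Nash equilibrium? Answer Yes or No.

Row plays Down: E[Down] = 0.4·(12) + 0.3·(3) + 0.3·(12) = 9.3; E[Up] = -5.5. Best-responding. ✓
Column (type θ₁), facing Down: Left gives 3, Right gives 7. Proposed Right is best. ✓
Column (type θ₂), facing Down: Left gives 10, Right gives -2. Proposed Left is best. ✓
Column (type θ₃), facing Down: Left gives 5, Right gives 10. Proposed Right is best. ✓

Yes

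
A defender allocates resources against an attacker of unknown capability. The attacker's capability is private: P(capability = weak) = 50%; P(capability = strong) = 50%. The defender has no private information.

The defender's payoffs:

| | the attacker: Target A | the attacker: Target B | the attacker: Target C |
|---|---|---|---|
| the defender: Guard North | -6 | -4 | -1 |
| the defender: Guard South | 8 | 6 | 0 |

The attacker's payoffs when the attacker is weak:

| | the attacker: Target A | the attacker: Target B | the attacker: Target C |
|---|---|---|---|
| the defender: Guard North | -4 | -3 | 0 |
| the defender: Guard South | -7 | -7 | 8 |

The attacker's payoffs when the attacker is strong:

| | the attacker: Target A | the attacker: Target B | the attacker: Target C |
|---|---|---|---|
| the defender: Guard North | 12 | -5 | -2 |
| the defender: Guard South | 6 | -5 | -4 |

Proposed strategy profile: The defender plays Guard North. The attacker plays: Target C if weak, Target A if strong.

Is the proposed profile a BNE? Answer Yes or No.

A profile is a BNE iff every type of every player is best-responding given beliefs about the other side.
The defender plays Guard North: E[Guard North] = 0.5·(-1) + 0.5·(-6) = -3.5; E[Guard South] = 4. Not best-responding. ✗
The attacker (capability weak), facing Guard North: Target A gives -4, Target B gives -3, Target C gives 0. Proposed Target C is best. ✓
The attacker (capability strong), facing Guard North: Target A gives 12, Target B gives -5, Target C gives -2. Proposed Target A is best. ✓

No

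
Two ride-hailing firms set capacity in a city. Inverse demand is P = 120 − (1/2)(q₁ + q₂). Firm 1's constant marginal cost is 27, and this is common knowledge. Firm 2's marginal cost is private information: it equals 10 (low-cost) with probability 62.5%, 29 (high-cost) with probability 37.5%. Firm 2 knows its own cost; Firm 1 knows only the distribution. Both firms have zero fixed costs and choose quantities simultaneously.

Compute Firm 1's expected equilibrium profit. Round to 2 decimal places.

1535.50

Type-c best response for Firm 2: q₂(c) = (120 − c) − q₁/2.
Firm 1 maximizes expected profit; its first-order condition is 120 − q₁ − (1/2)E[q₂] − 27 = 0.
Substituting E[q₂] and solving: E[c₂] = 17.125, so q₁ = (120 − 2·27 + 17.125)/(3/2) = 55.4167.
E[P] = 120 − (1/2)·(q₁ + E[q₂]) = 54.7083; Firm 1's expected profit = (E[P] − 27)·q₁ = (54.7083 − 27)·55.4167 = 1535.5.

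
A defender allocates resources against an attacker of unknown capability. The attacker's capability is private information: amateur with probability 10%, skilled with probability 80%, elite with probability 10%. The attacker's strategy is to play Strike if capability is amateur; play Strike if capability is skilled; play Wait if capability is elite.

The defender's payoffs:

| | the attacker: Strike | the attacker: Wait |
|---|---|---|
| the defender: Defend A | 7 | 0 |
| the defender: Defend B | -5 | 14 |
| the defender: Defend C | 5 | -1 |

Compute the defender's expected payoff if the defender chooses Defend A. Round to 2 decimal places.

E[Defend A] = 0.1·7 + 0.8·7 + 0.1·0 = 0.7 + 5.6 + 0 = 6.3

6.30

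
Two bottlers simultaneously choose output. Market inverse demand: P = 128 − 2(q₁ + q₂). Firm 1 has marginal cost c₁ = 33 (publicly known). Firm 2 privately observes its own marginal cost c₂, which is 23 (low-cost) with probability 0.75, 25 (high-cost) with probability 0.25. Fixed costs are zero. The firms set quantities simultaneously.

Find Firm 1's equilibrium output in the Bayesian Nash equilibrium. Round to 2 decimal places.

14.25

Firm 2 with cost c maximizes (128 − 2(q₁+q₂) − c)·q₂, giving q₂(c) = (128 − c − 2q₁)/4.
E[c₂] = 0.75·23 + 0.25·25 = 23.5
Firm 1's FOC against E[q₂] yields q₁ = (128 − 2·33 + E[c₂])/6 = (128 − 66 + 23.5)/6 = 14.25.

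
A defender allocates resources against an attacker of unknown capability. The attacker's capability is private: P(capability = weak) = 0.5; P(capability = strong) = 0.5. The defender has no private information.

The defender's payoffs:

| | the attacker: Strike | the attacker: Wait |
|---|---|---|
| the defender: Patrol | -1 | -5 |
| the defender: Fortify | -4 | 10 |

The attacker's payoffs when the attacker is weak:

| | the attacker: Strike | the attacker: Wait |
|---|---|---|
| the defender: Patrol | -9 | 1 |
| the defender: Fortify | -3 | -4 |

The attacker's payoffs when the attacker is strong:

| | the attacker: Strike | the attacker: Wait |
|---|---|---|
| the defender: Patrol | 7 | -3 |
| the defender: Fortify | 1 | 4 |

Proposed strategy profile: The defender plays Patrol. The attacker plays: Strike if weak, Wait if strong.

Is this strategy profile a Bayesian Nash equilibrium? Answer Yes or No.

The defender plays Patrol: E[Patrol] = 0.5·(-1) + 0.5·(-5) = -3; E[Fortify] = 3. Not best-responding. ✗
The attacker (capability weak), facing Patrol: Strike gives -9, Wait gives 1. Proposed Strike is not best — profitable deviation exists. ✗
The attacker (capability strong), facing Patrol: Strike gives 7, Wait gives -3. Proposed Wait is not best — profitable deviation exists. ✗

No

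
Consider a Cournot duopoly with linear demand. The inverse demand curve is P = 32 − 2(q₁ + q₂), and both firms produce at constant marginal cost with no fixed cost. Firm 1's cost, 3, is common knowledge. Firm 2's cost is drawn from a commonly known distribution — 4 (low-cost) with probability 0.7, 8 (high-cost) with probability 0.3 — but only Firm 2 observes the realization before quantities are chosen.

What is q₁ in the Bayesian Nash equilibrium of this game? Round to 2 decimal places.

Firm 2 with cost c maximizes (32 − 2(q₁+q₂) − c)·q₂, giving q₂(c) = (32 − c − 2q₁)/4.
E[c₂] = 0.7·4 + 0.3·8 = 5.2
Firm 1's FOC against E[q₂] yields q₁ = (32 − 2·3 + E[c₂])/6 = (32 − 6 + 5.2)/6 = 5.2.

5.20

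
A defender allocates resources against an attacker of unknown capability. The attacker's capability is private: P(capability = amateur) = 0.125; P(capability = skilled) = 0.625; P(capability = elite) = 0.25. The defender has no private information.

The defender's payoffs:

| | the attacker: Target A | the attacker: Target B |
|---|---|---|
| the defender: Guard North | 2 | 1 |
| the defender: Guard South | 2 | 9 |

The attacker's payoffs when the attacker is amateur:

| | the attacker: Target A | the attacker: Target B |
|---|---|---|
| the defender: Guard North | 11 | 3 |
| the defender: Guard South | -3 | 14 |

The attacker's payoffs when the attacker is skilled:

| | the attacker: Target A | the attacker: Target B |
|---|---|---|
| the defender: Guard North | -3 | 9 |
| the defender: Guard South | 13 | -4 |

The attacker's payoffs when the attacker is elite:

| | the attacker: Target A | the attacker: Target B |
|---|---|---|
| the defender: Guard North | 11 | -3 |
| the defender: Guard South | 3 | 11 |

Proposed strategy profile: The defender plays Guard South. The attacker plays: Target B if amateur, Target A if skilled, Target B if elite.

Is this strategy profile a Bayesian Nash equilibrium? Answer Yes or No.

A profile is a BNE iff every type of every player is best-responding given beliefs about the other side.
The defender plays Guard South: E[Guard South] = 0.125·(9) + 0.625·(2) + 0.25·(9) = 4.625; E[Guard North] = 1.625. Best-responding. ✓
The attacker (capability amateur), facing Guard South: Target A gives -3, Target B gives 14. Proposed Target B is best. ✓
The attacker (capability skilled), facing Guard South: Target A gives 13, Target B gives -4. Proposed Target A is best. ✓
The attacker (capability elite), facing Guard South: Target A gives 3, Target B gives 11. Proposed Target B is best. ✓

Yes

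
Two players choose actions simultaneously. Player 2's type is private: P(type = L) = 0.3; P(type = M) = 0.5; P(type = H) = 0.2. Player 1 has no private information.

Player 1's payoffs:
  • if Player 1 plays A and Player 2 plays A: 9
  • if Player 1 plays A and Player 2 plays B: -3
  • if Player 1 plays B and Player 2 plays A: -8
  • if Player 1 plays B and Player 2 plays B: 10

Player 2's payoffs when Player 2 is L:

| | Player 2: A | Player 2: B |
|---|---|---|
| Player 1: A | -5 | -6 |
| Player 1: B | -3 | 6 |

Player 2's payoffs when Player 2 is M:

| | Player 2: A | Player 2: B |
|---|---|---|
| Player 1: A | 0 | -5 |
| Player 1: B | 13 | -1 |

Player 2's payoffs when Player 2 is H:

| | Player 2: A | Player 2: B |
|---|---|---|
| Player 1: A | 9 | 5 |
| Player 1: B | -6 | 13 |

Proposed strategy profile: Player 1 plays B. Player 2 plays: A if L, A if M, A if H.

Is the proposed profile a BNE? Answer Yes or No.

Player 1 plays B: E[B] = 0.3·(-8) + 0.5·(-8) + 0.2·(-8) = -8; E[A] = 9. Not best-responding. ✗
Player 2 (type L), facing B: A gives -3, B gives 6. Proposed A is not best — profitable deviation exists. ✗
Player 2 (type M), facing B: A gives 13, B gives -1. Proposed A is best. ✓
Player 2 (type H), facing B: A gives -6, B gives 13. Proposed A is not best — profitable deviation exists. ✗

No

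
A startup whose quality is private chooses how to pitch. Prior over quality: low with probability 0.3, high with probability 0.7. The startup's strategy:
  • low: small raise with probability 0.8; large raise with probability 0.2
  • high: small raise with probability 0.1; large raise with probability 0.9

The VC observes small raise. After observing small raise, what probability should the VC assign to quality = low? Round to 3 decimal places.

0.774

P(small raise) = 0.3·0.8 + 0.7·0.1 = 0.31
P(low | small raise) = (0.3·0.8) / 0.31 = 0.24 / 0.31 = 0.774194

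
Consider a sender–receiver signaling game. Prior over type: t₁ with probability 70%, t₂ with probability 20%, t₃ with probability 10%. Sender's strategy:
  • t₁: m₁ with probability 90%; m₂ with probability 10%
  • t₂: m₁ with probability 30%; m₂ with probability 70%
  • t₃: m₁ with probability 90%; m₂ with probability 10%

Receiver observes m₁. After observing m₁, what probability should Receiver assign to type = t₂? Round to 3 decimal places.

0.077

Apply Bayes' rule using the sender's strategy as the likelihood.
P(m₁) = 0.7·0.9 + 0.2·0.3 + 0.1·0.9 = 0.78
P(t₂ | m₁) = (0.2·0.3) / 0.78 = 0.06 / 0.78 = 0.0769231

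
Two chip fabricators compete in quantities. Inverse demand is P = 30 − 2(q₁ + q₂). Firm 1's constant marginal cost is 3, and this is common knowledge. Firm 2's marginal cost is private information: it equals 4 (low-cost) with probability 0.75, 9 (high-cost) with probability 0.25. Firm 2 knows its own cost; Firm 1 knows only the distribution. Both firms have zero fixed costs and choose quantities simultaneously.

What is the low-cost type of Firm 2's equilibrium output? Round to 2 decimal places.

Firm 2 with cost c maximizes (30 − 2(q₁+q₂) − c)·q₂, giving q₂(c) = (30 − c − 2q₁)/4.
E[c₂] = 0.75·4 + 0.25·9 = 5.25
Firm 1's FOC against E[q₂] yields q₁ = (30 − 2·3 + E[c₂])/6 = (30 − 6 + 5.25)/6 = 4.875.
q₂(low-cost) = (30 − 4 − 2·4.875)/4 = 4.0625.

4.06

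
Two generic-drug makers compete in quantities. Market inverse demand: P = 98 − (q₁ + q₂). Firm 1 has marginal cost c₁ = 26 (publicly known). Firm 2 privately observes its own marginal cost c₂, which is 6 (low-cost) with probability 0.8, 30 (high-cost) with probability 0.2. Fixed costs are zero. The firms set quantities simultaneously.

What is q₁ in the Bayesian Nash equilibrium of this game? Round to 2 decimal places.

Type-c best response for Firm 2: q₂(c) = (98 − c)/2 − q₁/2.
Firm 1 maximizes expected profit; its first-order condition is 98 − 2q₁ − E[q₂] − 26 = 0.
Substituting E[q₂] and solving: E[c₂] = 10.8, so q₁ = (98 − 2·26 + 10.8)/3 = 18.9333.

18.93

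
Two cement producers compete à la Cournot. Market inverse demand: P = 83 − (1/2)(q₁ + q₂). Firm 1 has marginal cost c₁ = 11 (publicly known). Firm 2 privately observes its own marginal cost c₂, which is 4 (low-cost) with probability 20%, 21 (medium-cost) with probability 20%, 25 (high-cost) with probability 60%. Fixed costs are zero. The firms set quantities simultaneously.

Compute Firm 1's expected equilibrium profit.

Firm 2 with cost c maximizes (83 − (1/2)(q₁+q₂) − c)·q₂, giving q₂(c) = (83 − c − (1/2)q₁).
E[c₂] = 0.2·4 + 0.2·21 + 0.6·25 = 20
Firm 1's FOC against E[q₂] yields q₁ = (83 − 2·11 + E[c₂])/(3/2) = (83 − 22 + 20)/(3/2) = 54.
E[P] = 83 − (1/2)·(q₁ + E[q₂]) = 38; Firm 1's expected profit = (E[P] − 11)·q₁ = (38 − 11)·54 = 1458.

1458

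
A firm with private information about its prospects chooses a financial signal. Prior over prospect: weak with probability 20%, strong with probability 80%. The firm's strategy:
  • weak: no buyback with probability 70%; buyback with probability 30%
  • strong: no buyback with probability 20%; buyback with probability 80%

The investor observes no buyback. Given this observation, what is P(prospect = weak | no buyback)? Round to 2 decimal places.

Apply Bayes' rule using the sender's strategy as the likelihood.
P(no buyback) = 0.2·0.7 + 0.8·0.2 = 0.3
P(weak | no buyback) = (0.2·0.7) / 0.3 = 0.14 / 0.3 = 0.466667

0.47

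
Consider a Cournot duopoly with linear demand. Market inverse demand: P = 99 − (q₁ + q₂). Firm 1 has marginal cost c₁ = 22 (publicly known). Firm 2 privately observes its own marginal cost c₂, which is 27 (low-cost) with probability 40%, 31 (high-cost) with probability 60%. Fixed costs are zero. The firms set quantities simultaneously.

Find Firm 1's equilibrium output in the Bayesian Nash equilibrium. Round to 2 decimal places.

Each type of Firm 2 best-responds to q₁; Firm 1 best-responds to the expected q₂ over Firm 2's types.
Firm 2 with cost c maximizes (99 − (q₁+q₂) − c)·q₂, giving q₂(c) = (99 − c − q₁)/2.
E[c₂] = 0.4·27 + 0.6·31 = 29.4
Firm 1's FOC against E[q₂] yields q₁ = (99 − 2·22 + E[c₂])/3 = (99 − 44 + 29.4)/3 = 28.1333.

28.13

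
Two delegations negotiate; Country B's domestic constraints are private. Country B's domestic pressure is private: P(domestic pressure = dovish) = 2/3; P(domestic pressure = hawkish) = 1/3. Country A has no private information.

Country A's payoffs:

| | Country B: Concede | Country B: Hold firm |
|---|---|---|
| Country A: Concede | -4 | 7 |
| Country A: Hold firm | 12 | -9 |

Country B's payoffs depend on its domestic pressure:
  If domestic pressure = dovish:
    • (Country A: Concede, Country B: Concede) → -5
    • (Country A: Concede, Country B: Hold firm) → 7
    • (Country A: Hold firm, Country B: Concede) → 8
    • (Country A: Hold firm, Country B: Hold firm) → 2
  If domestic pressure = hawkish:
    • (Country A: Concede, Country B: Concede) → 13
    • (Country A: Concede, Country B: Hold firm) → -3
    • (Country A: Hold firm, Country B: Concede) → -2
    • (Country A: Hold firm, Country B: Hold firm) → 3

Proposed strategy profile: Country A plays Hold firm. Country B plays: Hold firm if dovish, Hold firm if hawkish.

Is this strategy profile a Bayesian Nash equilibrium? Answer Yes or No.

Country A plays Hold firm: E[Hold firm] = 2/3·(-9) + 1/3·(-9) = -9; E[Concede] = 7. Not best-responding. ✗
Country B (domestic pressure dovish), facing Hold firm: Concede gives 8, Hold firm gives 2. Proposed Hold firm is not best — profitable deviation exists. ✗
Country B (domestic pressure hawkish), facing Hold firm: Concede gives -2, Hold firm gives 3. Proposed Hold firm is best. ✓

No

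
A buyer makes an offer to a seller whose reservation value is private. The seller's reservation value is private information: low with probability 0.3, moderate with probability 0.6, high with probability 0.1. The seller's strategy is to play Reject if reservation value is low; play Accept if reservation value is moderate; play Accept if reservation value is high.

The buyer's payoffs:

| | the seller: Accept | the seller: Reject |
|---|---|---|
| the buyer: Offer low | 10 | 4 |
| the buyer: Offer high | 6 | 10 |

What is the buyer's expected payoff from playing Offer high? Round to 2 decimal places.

E[Offer high] = 0.3·10 + 0.6·6 + 0.1·6 = 3 + 3.6 + 0.6 = 7.2

7.20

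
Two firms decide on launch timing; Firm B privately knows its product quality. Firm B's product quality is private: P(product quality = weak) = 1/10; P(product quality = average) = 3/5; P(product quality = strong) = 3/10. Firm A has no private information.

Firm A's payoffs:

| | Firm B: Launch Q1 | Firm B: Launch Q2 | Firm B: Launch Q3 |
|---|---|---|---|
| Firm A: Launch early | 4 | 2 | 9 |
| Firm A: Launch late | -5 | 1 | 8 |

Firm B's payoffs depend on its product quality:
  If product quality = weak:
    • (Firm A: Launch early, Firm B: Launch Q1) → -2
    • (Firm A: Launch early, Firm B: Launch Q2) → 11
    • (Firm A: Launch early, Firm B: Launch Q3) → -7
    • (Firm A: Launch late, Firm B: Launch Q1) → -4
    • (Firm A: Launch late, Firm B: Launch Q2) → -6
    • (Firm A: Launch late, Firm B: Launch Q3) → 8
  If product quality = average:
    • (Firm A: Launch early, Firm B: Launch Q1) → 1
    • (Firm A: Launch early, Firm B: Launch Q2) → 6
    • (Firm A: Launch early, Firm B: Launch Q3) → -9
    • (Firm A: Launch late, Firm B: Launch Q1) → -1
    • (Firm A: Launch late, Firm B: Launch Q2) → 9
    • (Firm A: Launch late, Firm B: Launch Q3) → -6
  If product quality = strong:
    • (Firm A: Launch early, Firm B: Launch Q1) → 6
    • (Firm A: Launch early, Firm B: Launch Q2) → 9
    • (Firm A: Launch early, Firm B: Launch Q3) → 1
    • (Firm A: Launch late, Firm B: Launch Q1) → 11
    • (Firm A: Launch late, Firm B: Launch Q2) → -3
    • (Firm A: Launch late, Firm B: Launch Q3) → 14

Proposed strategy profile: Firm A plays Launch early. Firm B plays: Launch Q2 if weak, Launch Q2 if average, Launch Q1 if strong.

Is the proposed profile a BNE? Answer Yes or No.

No

A profile is a BNE iff every type of every player is best-responding given beliefs about the other side.
Firm A plays Launch early: E[Launch early] = 1/10·(2) + 3/5·(2) + 3/10·(4) = 13/5; E[Launch late] = -4/5. Best-responding. ✓
Firm B (product quality weak), facing Launch early: Launch Q1 gives -2, Launch Q2 gives 11, Launch Q3 gives -7. Proposed Launch Q2 is best. ✓
Firm B (product quality average), facing Launch early: Launch Q1 gives 1, Launch Q2 gives 6, Launch Q3 gives -9. Proposed Launch Q2 is best. ✓
Firm B (product quality strong), facing Launch early: Launch Q1 gives 6, Launch Q2 gives 9, Launch Q3 gives 1. Proposed Launch Q1 is not best — profitable deviation exists. ✗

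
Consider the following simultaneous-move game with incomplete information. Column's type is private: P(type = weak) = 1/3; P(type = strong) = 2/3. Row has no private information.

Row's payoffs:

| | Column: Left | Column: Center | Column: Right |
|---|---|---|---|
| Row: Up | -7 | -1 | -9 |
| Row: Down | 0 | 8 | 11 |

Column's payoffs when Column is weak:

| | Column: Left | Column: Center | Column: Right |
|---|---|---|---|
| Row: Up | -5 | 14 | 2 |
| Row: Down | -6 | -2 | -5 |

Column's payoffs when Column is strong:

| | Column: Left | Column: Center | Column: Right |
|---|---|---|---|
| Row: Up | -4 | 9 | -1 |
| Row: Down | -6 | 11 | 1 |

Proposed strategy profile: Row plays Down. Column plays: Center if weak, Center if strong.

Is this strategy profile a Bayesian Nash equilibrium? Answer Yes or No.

Row plays Down: E[Down] = 1/3·(8) + 2/3·(8) = 8; E[Up] = -1. Best-responding. ✓
Column (type weak), facing Down: Left gives -6, Center gives -2, Right gives -5. Proposed Center is best. ✓
Column (type strong), facing Down: Left gives -6, Center gives 11, Right gives 1. Proposed Center is best. ✓

Yes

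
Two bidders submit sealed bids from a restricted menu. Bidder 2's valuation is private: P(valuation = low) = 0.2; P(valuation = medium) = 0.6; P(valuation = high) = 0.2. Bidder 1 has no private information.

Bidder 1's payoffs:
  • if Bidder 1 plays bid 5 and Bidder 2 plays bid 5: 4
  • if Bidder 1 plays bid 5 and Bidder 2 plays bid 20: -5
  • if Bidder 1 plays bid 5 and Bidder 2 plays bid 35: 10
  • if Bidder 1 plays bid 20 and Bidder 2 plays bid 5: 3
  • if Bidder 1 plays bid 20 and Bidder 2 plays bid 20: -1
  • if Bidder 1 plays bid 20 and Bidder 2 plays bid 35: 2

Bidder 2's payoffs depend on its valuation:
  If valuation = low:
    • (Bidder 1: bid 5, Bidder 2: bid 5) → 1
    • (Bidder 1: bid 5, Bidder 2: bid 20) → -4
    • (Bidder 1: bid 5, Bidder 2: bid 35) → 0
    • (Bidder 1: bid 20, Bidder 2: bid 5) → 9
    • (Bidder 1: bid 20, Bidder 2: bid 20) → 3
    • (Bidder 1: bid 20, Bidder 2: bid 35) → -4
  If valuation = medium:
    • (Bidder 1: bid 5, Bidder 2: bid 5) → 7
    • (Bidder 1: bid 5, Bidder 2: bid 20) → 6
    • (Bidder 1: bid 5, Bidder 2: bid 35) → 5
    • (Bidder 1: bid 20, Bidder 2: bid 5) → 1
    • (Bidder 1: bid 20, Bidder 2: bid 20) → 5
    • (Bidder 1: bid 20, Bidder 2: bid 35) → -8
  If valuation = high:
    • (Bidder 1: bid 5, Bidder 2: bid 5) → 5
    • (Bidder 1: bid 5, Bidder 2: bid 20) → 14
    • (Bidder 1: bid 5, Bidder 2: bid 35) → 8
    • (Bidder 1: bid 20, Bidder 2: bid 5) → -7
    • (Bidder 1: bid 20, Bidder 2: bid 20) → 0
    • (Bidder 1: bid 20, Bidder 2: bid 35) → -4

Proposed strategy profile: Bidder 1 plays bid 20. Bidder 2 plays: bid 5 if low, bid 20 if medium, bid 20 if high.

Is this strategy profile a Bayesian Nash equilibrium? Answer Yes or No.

Yes

Bidder 1 plays bid 20: E[bid 20] = 0.2·(3) + 0.6·(-1) + 0.2·(-1) = -0.2; E[bid 5] = -3.2. Best-responding. ✓
Bidder 2 (valuation low), facing bid 20: bid 5 gives 9, bid 20 gives 3, bid 35 gives -4. Proposed bid 5 is best. ✓
Bidder 2 (valuation medium), facing bid 20: bid 5 gives 1, bid 20 gives 5, bid 35 gives -8. Proposed bid 20 is best. ✓
Bidder 2 (valuation high), facing bid 20: bid 5 gives -7, bid 20 gives 0, bid 35 gives -4. Proposed bid 20 is best. ✓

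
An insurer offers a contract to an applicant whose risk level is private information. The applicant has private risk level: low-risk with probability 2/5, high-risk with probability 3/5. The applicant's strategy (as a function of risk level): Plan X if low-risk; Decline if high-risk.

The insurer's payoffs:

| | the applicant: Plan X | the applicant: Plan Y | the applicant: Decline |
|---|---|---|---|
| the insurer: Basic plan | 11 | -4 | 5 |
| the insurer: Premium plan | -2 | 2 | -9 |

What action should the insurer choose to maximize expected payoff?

Basic plan

E[Basic plan] = 2/5·(11) + 3/5·(5) = 37/5
E[Premium plan] = 2/5·(-2) + 3/5·(-9) = -31/5
Best response: Basic plan (37/5 is the largest).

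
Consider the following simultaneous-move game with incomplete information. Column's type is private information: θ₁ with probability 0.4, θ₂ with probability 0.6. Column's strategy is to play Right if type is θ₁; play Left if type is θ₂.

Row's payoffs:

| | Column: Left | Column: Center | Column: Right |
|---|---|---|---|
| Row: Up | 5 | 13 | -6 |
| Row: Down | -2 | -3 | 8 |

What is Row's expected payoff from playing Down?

E[Down] = 0.4·8 + 0.6·(-2) = 3.2 + (-1.2) = 2

2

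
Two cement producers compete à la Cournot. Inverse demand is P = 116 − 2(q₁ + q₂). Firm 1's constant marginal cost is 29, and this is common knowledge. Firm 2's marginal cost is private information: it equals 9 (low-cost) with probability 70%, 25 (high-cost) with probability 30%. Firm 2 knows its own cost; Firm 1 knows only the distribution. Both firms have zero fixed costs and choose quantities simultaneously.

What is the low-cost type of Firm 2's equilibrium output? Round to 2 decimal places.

20.77

Each type of Firm 2 best-responds to q₁; Firm 1 best-responds to the expected q₂ over Firm 2's types.
Firm 2 with cost c maximizes (116 − 2(q₁+q₂) − c)·q₂, giving q₂(c) = (116 − c − 2q₁)/4.
E[c₂] = 0.7·9 + 0.3·25 = 13.8
Firm 1's FOC against E[q₂] yields q₁ = (116 − 2·29 + E[c₂])/6 = (116 − 58 + 13.8)/6 = 11.9667.
q₂(low-cost) = (116 − 9 − 2·11.9667)/4 = 20.7667.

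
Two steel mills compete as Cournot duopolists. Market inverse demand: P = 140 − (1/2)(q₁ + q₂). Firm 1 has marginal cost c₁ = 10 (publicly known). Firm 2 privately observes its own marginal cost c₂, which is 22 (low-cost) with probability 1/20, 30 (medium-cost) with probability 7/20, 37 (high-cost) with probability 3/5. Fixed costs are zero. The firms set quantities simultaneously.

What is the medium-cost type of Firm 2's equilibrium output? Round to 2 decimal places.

Each type of Firm 2 best-responds to q₁; Firm 1 best-responds to the expected q₂ over Firm 2's types.
Firm 2 with cost c maximizes (140 − (1/2)(q₁+q₂) − c)·q₂, giving q₂(c) = (140 − c − (1/2)q₁).
E[c₂] = 1/20·22 + 7/20·30 + 3/5·37 = 33.8
Firm 1's FOC against E[q₂] yields q₁ = (140 − 2·10 + E[c₂])/(3/2) = (140 − 20 + 33.8)/(3/2) = 102.533.
q₂(medium-cost) = (140 − 30 − (1/2)·102.533) = 58.7333.

58.73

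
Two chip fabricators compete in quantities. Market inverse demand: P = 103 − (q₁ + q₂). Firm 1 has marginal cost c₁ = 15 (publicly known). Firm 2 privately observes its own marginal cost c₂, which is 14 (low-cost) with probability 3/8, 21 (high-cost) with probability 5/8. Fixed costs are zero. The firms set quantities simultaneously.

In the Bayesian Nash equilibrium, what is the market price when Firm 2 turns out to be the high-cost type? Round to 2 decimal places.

46.77

Type-c best response for Firm 2: q₂(c) = (103 − c)/2 − q₁/2.
Firm 1 maximizes expected profit; its first-order condition is 103 − 2q₁ − E[q₂] − 15 = 0.
Substituting E[q₂] and solving: E[c₂] = 18.375, so q₁ = (103 − 2·15 + 18.375)/3 = 30.4583.
q₂(high-cost) = 25.7708, so P = 103 − (30.4583 + 25.7708) = 46.7708.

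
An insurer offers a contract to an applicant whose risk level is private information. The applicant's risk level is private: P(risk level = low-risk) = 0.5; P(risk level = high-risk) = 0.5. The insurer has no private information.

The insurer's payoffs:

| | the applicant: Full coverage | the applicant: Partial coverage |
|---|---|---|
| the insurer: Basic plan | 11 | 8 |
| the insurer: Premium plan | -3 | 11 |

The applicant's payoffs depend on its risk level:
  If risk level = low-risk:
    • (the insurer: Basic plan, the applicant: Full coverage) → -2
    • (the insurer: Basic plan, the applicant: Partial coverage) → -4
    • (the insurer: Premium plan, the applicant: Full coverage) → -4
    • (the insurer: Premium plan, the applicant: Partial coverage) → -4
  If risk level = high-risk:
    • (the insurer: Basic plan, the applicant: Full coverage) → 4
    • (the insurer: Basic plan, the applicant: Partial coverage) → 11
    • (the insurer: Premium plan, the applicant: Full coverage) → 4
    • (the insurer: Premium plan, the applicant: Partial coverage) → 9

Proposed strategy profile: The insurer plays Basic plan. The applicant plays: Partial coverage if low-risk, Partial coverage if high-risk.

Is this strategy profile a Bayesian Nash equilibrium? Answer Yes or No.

The insurer plays Basic plan: E[Basic plan] = 0.5·(8) + 0.5·(8) = 8; E[Premium plan] = 11. Not best-responding. ✗
The applicant (risk level low-risk), facing Basic plan: Full coverage gives -2, Partial coverage gives -4. Proposed Partial coverage is not best — profitable deviation exists. ✗
The applicant (risk level high-risk), facing Basic plan: Full coverage gives 4, Partial coverage gives 11. Proposed Partial coverage is best. ✓

No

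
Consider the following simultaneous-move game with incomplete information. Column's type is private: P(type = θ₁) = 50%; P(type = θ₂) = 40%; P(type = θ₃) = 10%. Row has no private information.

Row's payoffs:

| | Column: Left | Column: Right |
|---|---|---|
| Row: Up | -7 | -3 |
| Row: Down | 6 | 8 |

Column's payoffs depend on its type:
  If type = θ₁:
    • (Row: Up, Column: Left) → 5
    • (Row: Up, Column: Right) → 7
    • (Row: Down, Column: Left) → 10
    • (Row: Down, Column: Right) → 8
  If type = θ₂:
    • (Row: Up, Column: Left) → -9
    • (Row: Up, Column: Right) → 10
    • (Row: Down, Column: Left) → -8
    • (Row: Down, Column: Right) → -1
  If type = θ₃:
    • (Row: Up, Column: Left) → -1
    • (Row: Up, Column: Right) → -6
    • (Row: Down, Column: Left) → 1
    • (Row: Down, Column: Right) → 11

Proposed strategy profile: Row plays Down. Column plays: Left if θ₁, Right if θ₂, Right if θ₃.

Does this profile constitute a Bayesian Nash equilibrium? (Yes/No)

A profile is a BNE iff every type of every player is best-responding given beliefs about the other side.
Row plays Down: E[Down] = 0.5·(6) + 0.4·(8) + 0.1·(8) = 7; E[Up] = -5. Best-responding. ✓
Column (type θ₁), facing Down: Left gives 10, Right gives 8. Proposed Left is best. ✓
Column (type θ₂), facing Down: Left gives -8, Right gives -1. Proposed Right is best. ✓
Column (type θ₃), facing Down: Left gives 1, Right gives 11. Proposed Right is best. ✓

Yes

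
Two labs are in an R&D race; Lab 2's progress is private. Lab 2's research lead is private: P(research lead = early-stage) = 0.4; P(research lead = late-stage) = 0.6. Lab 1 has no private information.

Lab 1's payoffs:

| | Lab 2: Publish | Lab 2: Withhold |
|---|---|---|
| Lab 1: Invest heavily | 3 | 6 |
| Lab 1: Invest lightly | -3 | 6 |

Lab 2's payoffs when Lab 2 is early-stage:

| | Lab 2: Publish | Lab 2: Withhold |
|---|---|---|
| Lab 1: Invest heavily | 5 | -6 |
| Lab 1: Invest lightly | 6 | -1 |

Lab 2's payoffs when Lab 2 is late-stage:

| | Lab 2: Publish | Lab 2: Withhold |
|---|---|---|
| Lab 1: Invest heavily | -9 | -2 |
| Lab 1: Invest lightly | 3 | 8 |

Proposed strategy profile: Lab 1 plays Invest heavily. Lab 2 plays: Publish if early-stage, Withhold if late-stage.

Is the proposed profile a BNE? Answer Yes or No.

A profile is a BNE iff every type of every player is best-responding given beliefs about the other side.
Lab 1 plays Invest heavily: E[Invest heavily] = 0.4·(3) + 0.6·(6) = 4.8; E[Invest lightly] = 2.4. Best-responding. ✓
Lab 2 (research lead early-stage), facing Invest heavily: Publish gives 5, Withhold gives -6. Proposed Publish is best. ✓
Lab 2 (research lead late-stage), facing Invest heavily: Publish gives -9, Withhold gives -2. Proposed Withhold is best. ✓

Yes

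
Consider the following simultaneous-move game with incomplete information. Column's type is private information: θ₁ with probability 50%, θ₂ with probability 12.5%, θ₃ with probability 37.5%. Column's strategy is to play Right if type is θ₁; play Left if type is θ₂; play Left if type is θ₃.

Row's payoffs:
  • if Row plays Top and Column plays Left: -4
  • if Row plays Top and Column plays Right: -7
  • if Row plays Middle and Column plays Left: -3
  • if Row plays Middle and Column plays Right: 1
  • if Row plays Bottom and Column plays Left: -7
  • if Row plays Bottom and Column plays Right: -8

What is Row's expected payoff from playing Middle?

-1

E[Middle] = 0.5·1 + 0.125·(-3) + 0.375·(-3) = 0.5 + (-0.375) + (-1.125) = -1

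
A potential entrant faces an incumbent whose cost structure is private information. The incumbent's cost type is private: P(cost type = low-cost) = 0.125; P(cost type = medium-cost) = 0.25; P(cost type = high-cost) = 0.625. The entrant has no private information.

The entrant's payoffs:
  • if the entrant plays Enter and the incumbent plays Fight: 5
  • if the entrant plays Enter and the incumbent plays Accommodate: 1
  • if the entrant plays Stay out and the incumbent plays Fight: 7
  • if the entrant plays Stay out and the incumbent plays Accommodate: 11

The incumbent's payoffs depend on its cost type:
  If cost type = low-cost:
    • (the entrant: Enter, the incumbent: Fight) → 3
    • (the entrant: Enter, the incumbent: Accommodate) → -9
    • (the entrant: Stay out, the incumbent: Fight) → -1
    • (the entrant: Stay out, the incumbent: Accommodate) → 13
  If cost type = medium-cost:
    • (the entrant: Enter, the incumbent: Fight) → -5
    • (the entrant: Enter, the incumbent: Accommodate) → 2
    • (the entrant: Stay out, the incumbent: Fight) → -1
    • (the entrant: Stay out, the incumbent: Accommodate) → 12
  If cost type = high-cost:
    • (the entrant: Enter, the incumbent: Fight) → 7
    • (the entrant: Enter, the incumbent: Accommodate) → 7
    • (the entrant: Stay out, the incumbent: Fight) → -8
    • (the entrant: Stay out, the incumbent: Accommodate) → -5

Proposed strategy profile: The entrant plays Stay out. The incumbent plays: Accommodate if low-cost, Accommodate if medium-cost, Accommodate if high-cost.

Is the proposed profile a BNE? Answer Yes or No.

Yes

The entrant plays Stay out: E[Stay out] = 0.125·(11) + 0.25·(11) + 0.625·(11) = 11; E[Enter] = 1. Best-responding. ✓
The incumbent (cost type low-cost), facing Stay out: Fight gives -1, Accommodate gives 13. Proposed Accommodate is best. ✓
The incumbent (cost type medium-cost), facing Stay out: Fight gives -1, Accommodate gives 12. Proposed Accommodate is best. ✓
The incumbent (cost type high-cost), facing Stay out: Fight gives -8, Accommodate gives -5. Proposed Accommodate is best. ✓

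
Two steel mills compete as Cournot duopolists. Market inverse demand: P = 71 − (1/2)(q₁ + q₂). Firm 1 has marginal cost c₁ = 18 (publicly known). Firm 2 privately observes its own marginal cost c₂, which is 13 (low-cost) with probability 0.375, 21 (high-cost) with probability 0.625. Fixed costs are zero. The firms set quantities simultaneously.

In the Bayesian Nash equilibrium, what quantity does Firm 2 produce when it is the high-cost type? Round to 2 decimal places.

32.33

Firm 2 with cost c maximizes (71 − (1/2)(q₁+q₂) − c)·q₂, giving q₂(c) = (71 − c − (1/2)q₁).
E[c₂] = 0.375·13 + 0.625·21 = 18
Firm 1's FOC against E[q₂] yields q₁ = (71 − 2·18 + E[c₂])/(3/2) = (71 − 36 + 18)/(3/2) = 35.3333.
q₂(high-cost) = (71 − 21 − (1/2)·35.3333) = 32.3333.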